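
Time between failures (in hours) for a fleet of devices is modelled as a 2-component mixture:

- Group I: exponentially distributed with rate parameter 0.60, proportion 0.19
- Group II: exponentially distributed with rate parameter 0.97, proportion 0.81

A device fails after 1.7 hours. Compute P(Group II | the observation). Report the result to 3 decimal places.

By Bayes' theorem, P(k | x) = w_k f_k(x) / Σ_j w_j f_j(x).
Evaluate each component's likelihood at the observed value:
  p_I = 0.60·e^(−0.60·1.7) = 0.60·e^(−1.0200) = 0.216357
  p_II = 0.97·e^(−0.97·1.7) = 0.97·e^(−1.6490) = 0.186475
Prior × likelihood for each component:
  w_I·p_I = 0.19 × 0.216357 = 0.0411078
  w_II·p_II = 0.81 × 0.186475 = 0.151045
Sum: 0.0411078 + 0.151045 = 0.192152
P(Group II | data) ≈ 0.786

0.786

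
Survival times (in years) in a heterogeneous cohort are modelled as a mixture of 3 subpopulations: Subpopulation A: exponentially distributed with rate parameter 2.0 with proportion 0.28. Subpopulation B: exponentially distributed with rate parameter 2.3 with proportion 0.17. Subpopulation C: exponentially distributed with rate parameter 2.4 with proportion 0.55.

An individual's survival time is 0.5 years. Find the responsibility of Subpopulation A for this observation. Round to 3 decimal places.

0.283

Posterior ∝ prior × likelihood, so P(k | x) ∝ P(Z=k) f_k(x); normalise over all components.
Component likelihoods at x = 0.5 years:
  p_A = 2.0·e^(−2.0·0.5) = 2.0·e^(−1.0000) = 0.735759
  p_B = 2.3·e^(−2.3·0.5) = 2.3·e^(−1.1500) = 0.728265
  p_C = 2.4·e^(−2.4·0.5) = 2.4·e^(−1.2000) = 0.722866
Multiply by the mixture weights:
  P(Z=A)·p_A = 0.28 × 0.735759 = 0.206012
  P(Z=B)·p_B = 0.17 × 0.728265 = 0.123805
  P(Z=C)·p_C = 0.55 × 0.722866 = 0.397576
Marginal: 0.206012 + 0.123805 + 0.397576 = 0.727394
Responsibility of Subpopulation A: 0.206012 / 0.727394 ≈ 0.283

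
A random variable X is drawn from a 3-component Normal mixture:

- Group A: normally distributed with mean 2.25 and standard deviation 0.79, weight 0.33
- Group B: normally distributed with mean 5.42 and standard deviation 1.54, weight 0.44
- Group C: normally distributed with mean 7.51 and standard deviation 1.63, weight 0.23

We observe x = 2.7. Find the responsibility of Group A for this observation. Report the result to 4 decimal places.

0.8517

Posterior ∝ prior × likelihood, so P(k | x) ∝ π_k f_k(x); normalise over all components.
Normal densities:
  p_A = 0.429364
  p_B = 0.0544479
  p_C = 0.00314644
Multiply by the mixture weights:
  π_A·p_A = 0.33 × 0.429364 = 0.14169
  π_B·p_B = 0.44 × 0.0544479 = 0.0239571
  π_C·p_C = 0.23 × 0.00314644 = 0.000723681
Sum: 0.14169 + 0.0239571 + 0.000723681 = 0.166371
P(Group A | x) ≈ 0.8517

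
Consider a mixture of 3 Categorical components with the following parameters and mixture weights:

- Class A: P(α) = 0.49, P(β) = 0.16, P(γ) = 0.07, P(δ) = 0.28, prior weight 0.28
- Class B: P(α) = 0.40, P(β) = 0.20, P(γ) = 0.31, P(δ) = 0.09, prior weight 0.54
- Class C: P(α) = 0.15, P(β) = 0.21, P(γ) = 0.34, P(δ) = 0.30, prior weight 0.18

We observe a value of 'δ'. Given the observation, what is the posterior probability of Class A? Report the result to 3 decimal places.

The responsibility of component k is π_k f_k(x) divided by Σ_j π_j f_j(x).
Evaluate each component's likelihood at the observed value:
  L_A = 0.28
  L_B = 0.09
  L_C = 0.3
Unnormalised posteriors:
  π_A·L_A = 0.28 × 0.28 = 0.0784
  π_B·L_B = 0.54 × 0.09 = 0.0486
  π_C·L_C = 0.18 × 0.3 = 0.054
Sum: 0.0784 + 0.0486 + 0.054 = 0.181
So the posterior for Class A is 0.0784 / 0.181 ≈ 0.433.

0.433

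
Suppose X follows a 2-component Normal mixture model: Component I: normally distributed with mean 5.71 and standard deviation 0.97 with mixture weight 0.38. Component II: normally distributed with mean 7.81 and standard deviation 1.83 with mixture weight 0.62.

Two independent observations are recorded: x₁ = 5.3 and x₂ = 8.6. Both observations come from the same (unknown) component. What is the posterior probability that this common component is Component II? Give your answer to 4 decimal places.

0.9378

By Bayes' theorem, P(k | x) = π_k f_k(x) / Σ_j π_j f_j(x).
Since both observations come from the same component, the likelihood for component k is f_k(x₁)·f_k(x₂).
  p_I = [0.376134] × [0.00485942] = 0.0018278
  p_II = [0.0851044] × [0.198606] = 0.0169022
Prior × likelihood for each component:
  π_I·p_I = 0.38 × 0.0018278 = 0.000694562
  π_II·p_II = 0.62 × 0.0169022 = 0.0104794
Normaliser: 0.000694562 + 0.0104794 = 0.0111739
P(Component II | x) ≈ 0.9378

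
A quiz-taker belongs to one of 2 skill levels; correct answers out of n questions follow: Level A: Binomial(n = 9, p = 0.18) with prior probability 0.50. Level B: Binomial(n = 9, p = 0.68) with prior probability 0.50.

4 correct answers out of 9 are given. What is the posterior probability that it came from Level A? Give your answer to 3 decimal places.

By Bayes' theorem, P(k | x) = w_k f_k(x) / Σ_j w_j f_j(x).
Component likelihoods at x = 4 correct answers out of 9:
  L_A = 0.0490377
  L_B = 0.0903974
Weight by the priors:
  w_A·L_A = 0.50 × 0.0490377 = 0.0245188
  w_B·L_B = 0.50 × 0.0903974 = 0.0451987
Denominator: 0.0245188 + 0.0451987 = 0.0697176
P(Level A | the observation) ≈ 0.352

0.352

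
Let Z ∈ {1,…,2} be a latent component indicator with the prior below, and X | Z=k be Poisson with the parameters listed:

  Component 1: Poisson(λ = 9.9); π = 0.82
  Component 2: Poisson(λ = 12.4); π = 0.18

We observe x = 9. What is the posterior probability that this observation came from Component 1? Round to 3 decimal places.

0.880

Apply Bayes' rule: the posterior for each component is proportional to its prior times its likelihood at x.
Poisson probabilities:
  f_1 = e^(−9.9)·9.9^9/9! = 0.12631
  f_2 = e^(−12.4)·12.4^9/9! = 0.0786648
Multiply by the mixture weights:
  P(Z=1)·f_1 = 0.82 × 0.12631 = 0.103574
  P(Z=2)·f_2 = 0.18 × 0.0786648 = 0.0141597
Denominator: 0.103574 + 0.0141597 = 0.117734
P(Component 1 | the observation) ≈ 0.880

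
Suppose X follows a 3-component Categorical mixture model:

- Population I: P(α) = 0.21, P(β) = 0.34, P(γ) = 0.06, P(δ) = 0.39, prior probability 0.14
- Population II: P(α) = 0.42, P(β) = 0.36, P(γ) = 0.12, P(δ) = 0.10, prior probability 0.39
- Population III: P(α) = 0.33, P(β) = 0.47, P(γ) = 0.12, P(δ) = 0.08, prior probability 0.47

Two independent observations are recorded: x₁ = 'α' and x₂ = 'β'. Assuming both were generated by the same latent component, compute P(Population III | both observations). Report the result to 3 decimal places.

0.514

Apply Bayes' rule: the posterior for each component is proportional to its prior times its likelihood at x.
Since both observations come from the same component, the likelihood for component k is f_k(x₁)·f_k(x₂).
  f_I = [P(α | comp) = 0.21] × [0.34] = 0.0714
  f_II = [P(α | comp) = 0.42] × [0.36] = 0.1512
  f_III = [P(α | comp) = 0.33] × [0.47] = 0.1551
Unnormalised posteriors:
  π_I·f_I = 0.14 × 0.0714 = 0.009996
  π_II·f_II = 0.39 × 0.1512 = 0.058968
  π_III·f_III = 0.47 × 0.1551 = 0.072897
Marginal: 0.009996 + 0.058968 + 0.072897 = 0.141861
Responsibility of Population III: 0.072897 / 0.141861 ≈ 0.514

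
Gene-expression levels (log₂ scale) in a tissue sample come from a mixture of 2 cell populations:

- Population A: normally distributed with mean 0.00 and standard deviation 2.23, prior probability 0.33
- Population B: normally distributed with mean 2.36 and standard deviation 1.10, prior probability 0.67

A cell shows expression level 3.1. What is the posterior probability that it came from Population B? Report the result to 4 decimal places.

0.8961

The responsibility of component k is π_k f_k(x) divided by Σ_j π_j f_j(x).
Normal densities:
  p_A = (1/(2.23·√(2π)))·exp(−(3.1−0.00)²/(2·2.23²)) = 0.178898·exp(-0.96624) = 0.0680728
  p_B = (1/(1.10·√(2π)))·exp(−(3.1−2.36)²/(2·1.10²)) = 0.362675·exp(-0.22628) = 0.289231
Multiply by the mixture weights:
  π_A·p_A = 0.33 × 0.0680728 = 0.022464
  π_B·p_B = 0.67 × 0.289231 = 0.193785
Normaliser: 0.022464 + 0.193785 = 0.216249
So the posterior for Population B is 0.193785 / 0.216249 ≈ 0.8961.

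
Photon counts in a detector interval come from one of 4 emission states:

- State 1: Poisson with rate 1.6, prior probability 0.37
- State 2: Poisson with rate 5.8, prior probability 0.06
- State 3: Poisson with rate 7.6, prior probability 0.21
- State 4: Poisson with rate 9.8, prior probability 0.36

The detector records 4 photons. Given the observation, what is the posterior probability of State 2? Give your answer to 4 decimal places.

0.1671

P(component k | x) = w_k·f_k(x) / marginal(x), where marginal(x) = Σ_j w_j·f_j(x).
Evaluate each component's likelihood at the observed value:
  L_1 = e^(−1.6)·1.6^4/4! = 0.0551312
  L_2 = e^(−5.8)·5.8^4/4! = 0.142755
  L_3 = e^(−7.6)·7.6^4/4! = 0.0695673
  L_4 = e^(−9.8)·9.8^4/4! = 0.0213112
Weight by the priors:
  w_1·L_1 = 0.37 × 0.0551312 = 0.0203985
  w_2·L_2 = 0.06 × 0.142755 = 0.00856533
  w_3·L_3 = 0.21 × 0.0695673 = 0.0146091
  w_4·L_4 = 0.36 × 0.0213112 = 0.00767202
Normaliser: 0.0203985 + 0.00856533 + 0.0146091 + 0.00767202 = 0.051245
P(State 2 | 4 photons) ≈ 0.1671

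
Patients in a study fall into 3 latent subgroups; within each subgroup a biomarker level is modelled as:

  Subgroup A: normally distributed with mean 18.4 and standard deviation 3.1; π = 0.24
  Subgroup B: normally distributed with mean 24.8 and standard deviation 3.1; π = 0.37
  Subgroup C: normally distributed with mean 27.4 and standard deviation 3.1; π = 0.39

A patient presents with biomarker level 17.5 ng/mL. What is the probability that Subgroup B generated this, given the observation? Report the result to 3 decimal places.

0.090

Posterior ∝ prior × likelihood, so P(k | x) ∝ π_k f_k(x); normalise over all components.
Component likelihoods at x = 17.5 ng/mL:
  p_A = (1/(3.1·√(2π)))·exp(−(17.5−18.4)²/(2·3.1²)) = 0.128691·exp(-0.04214) = 0.12338
  p_B = (1/(3.1·√(2π)))·exp(−(17.5−24.8)²/(2·3.1²)) = 0.128691·exp(-2.77263) = 0.00804284
  p_C = (1/(3.1·√(2π)))·exp(−(17.5−27.4)²/(2·3.1²)) = 0.128691·exp(-5.09938) = 0.000785087
Weight by the priors:
  π_A·p_A = 0.24 × 0.12338 = 0.0296113
  π_B·p_B = 0.37 × 0.00804284 = 0.00297585
  π_C·p_C = 0.39 × 0.000785087 = 0.000306184
Marginal: 0.0296113 + 0.00297585 + 0.000306184 = 0.0328933
Responsibility of Subgroup B: 0.00297585 / 0.0328933 ≈ 0.090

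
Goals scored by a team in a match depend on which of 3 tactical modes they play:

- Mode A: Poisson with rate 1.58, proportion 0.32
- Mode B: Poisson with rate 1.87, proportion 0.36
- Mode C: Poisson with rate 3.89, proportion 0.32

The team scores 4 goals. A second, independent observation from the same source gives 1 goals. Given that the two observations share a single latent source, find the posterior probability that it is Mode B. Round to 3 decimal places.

P(component k | x) = π_k·f_k(x) / marginal(x), where marginal(x) = Σ_j π_j·f_j(x).
Since both observations come from the same component, the likelihood for component k is f_k(x₁)·f_k(x₂).
  f_A = [e^(−1.58)·1.58^4/4! = 0.053485] × [0.325441] = 0.0174062
  f_B = [e^(−1.87)·1.87^4/4! = 0.078528] × [0.288211] = 0.0226327
  f_C = [e^(−3.89)·3.89^4/4! = 0.195066] × [0.0795324] = 0.0155141
Prior × likelihood for each component:
  π_A·f_A = 0.32 × 0.0174062 = 0.00556998
  π_B·f_B = 0.36 × 0.0226327 = 0.00814775
  π_C·f_C = 0.32 × 0.0155141 = 0.0049645
Evidence: 0.00556998 + 0.00814775 + 0.0049645 = 0.0186822
P(Mode B | data) = 0.00814775 / 0.0186822 ≈ 0.436

0.436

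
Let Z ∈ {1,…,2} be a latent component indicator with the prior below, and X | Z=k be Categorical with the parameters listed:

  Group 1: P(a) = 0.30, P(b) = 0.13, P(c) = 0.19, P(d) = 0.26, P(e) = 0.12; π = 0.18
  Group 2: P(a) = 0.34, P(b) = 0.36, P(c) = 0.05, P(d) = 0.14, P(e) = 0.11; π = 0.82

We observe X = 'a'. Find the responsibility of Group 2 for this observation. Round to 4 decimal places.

0.8377

Apply Bayes' rule: the posterior for each component is proportional to its prior times its likelihood at x.
Categorical probabilities:
  L_1 = 0.3
  L_2 = 0.34
Weight by the priors:
  P(Z=1)·L_1 = 0.18 × 0.3 = 0.054
  P(Z=2)·L_2 = 0.82 × 0.34 = 0.2788
Sum: 0.054 + 0.2788 = 0.3328
P(Group 2 | data) = 0.2788 / 0.3328 ≈ 0.8377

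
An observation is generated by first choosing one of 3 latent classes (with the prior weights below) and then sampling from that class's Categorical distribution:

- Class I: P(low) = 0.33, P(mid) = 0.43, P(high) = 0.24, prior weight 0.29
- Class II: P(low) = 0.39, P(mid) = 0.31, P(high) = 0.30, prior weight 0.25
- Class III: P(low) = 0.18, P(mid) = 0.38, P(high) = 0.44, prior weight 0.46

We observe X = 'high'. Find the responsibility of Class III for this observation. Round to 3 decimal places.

P(component k | x) = π_k·f_k(x) / marginal(x), where marginal(x) = Σ_j π_j·f_j(x).
Component likelihoods at x = 'high':
  f_I = P(high | comp) = 0.24
  f_II = P(high | comp) = 0.30
  f_III = P(high | comp) = 0.44
Unnormalised posteriors:
  π_I·f_I = 0.29 × 0.24 = 0.0696
  π_II·f_II = 0.25 × 0.3 = 0.075
  π_III·f_III = 0.46 × 0.44 = 0.2024
Denominator: 0.0696 + 0.075 + 0.2024 = 0.347
So the posterior for Class III is 0.2024 / 0.347 ≈ 0.583.

0.583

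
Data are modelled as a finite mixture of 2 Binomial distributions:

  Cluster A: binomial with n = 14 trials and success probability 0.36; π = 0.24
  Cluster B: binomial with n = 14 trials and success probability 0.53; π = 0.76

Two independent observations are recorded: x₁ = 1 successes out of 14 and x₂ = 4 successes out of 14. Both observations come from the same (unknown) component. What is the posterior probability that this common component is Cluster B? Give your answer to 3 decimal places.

0.018

Apply Bayes' rule: the posterior for each component is proportional to its prior times its likelihood at x.
Since both observations come from the same component, the likelihood for component k is f_k(x₁)·f_k(x₂).
  L_A = [0.0152325] × [0.19384] = 0.00295266
  L_B = [0.000405206] × [0.0415447] = 1.68342e-05
Multiply by the mixture weights:
  P(Z=A)·L_A = 0.24 × 0.00295266 = 0.000708639
  P(Z=B)·L_B = 0.76 × 1.68342e-05 = 1.2794e-05
Evidence: 0.000708639 + 1.2794e-05 = 0.000721433
So the posterior for Cluster B is 1.2794e-05 / 0.000721433 ≈ 0.018.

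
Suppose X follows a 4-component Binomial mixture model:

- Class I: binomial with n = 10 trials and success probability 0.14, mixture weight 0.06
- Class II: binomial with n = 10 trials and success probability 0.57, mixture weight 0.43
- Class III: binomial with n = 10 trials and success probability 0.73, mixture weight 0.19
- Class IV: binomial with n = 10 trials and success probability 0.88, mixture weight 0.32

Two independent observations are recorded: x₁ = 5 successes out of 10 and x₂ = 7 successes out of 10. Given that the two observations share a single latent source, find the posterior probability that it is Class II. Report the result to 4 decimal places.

P(component k | x) = P(Z=k)·f_k(x) / marginal(x), where marginal(x) = Σ_j P(Z=j)·f_j(x).
Since both observations come from the same component, the likelihood for component k is f_k(x₁)·f_k(x₂).
  p_I = [C(10,5)·0.14^5·0.86^5 = 252·5.37824e-05·0.470427 = 0.00637577] × [8.04587e-05] = 5.12986e-07
  p_II = [C(10,5)·0.57^5·0.43^5 = 252·0.0601692·0.0147008 = 0.222904] × [0.186514] = 0.0415746
  p_III = [C(10,5)·0.73^5·0.27^5 = 252·0.207307·0.00143489 = 0.0749607] × [0.260935] = 0.0195599
  p_IV = [C(10,5)·0.88^5·0.12^5 = 252·0.527732·2.48832e-05 = 0.00330918] × [0.084743] = 0.00028043
Prior × likelihood for each component:
  P(Z=I)·p_I = 0.06 × 5.12986e-07 = 3.07792e-08
  P(Z=II)·p_II = 0.43 × 0.0415746 = 0.0178771
  P(Z=III)·p_III = 0.19 × 0.0195599 = 0.00371638
  P(Z=IV)·p_IV = 0.32 × 0.00028043 = 8.97375e-05
Evidence: 3.07792e-08 + 0.0178771 + 0.00371638 + 8.97375e-05 = 0.0216832
Responsibility of Class II: 0.0178771 / 0.0216832 ≈ 0.8245

0.8245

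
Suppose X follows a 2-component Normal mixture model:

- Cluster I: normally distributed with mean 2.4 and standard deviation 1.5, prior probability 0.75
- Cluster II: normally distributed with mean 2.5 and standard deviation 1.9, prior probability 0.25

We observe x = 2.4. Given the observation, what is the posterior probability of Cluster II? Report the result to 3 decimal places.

By Bayes' theorem, P(k | x) = π_k f_k(x) / Σ_j π_j f_j(x).
Evaluate each component's likelihood at the observed value:
  p_I = (1/(1.5·√(2π)))·exp(−(2.4−2.4)²/(2·1.5²)) = 0.265962·exp(-0.00000) = 0.265962
  p_II = (1/(1.9·√(2π)))·exp(−(2.4−2.5)²/(2·1.9²)) = 0.209970·exp(-0.00139) = 0.209679
Weight by the priors:
  π_I·p_I = 0.75 × 0.265962 = 0.199471
  π_II·p_II = 0.25 × 0.209679 = 0.0524198
Evidence: 0.199471 + 0.0524198 = 0.251891
Responsibility of Cluster II: 0.0524198 / 0.251891 ≈ 0.208

0.208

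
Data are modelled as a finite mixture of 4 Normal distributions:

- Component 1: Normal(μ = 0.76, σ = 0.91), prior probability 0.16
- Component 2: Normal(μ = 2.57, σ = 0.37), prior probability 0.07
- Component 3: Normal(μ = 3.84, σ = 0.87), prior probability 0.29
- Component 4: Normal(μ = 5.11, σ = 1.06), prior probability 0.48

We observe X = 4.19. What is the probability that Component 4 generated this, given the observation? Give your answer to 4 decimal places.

0.5025

Apply Bayes' rule: the posterior for each component is proportional to its prior times its likelihood at x.
Component likelihoods at x = 4.19:
  p_1 = 0.000360442
  p_2 = 7.4123e-05
  p_3 = 0.422909
  p_4 = 0.258243
Multiply by the mixture weights:
  P(Z=1)·p_1 = 0.16 × 0.000360442 = 5.76708e-05
  P(Z=2)·p_2 = 0.07 × 7.4123e-05 = 5.18861e-06
  P(Z=3)·p_3 = 0.29 × 0.422909 = 0.122644
  P(Z=4)·p_4 = 0.48 × 0.258243 = 0.123957
Normaliser: 5.76708e-05 + 5.18861e-06 + 0.122644 + 0.123957 = 0.246663
P(Component 4 | data) = 0.123957 / 0.246663 ≈ 0.5025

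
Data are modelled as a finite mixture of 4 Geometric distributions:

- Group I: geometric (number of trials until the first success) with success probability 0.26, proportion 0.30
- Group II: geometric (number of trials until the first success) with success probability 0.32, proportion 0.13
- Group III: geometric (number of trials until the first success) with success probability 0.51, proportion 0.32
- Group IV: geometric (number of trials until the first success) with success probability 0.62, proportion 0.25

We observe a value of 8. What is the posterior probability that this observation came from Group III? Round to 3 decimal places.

0.082

By Bayes' theorem, P(k | x) = π_k f_k(x) / Σ_j π_j f_j(x).
Geometric probabilities:
  f_I = 0.0315933
  f_II = 0.0215136
  f_III = 0.00345894
  f_IV = 0.000709377
Unnormalised posteriors:
  π_I·f_I = 0.30 × 0.0315933 = 0.009478
  π_II·f_II = 0.13 × 0.0215136 = 0.00279676
  π_III·f_III = 0.32 × 0.00345894 = 0.00110686
  π_IV·f_IV = 0.25 × 0.000709377 = 0.000177344
Marginal: 0.009478 + 0.00279676 + 0.00110686 + 0.000177344 = 0.013559
So the posterior for Group III is 0.00110686 / 0.013559 ≈ 0.082.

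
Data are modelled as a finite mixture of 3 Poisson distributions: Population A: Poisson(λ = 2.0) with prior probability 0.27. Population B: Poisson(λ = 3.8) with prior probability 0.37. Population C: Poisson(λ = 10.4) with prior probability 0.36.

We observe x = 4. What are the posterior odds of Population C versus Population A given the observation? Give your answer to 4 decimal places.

Only the two components matter; the odds are (P(Z=i) f_i(x)) / (P(Z=j) f_j(x)).
Component likelihoods at x = 4:
  p_A = e^(−2.0)·2.0^4/4! = 0.0902235
  p_B = e^(−3.8)·3.8^4/4! = 0.194359
  p_C = e^(−10.4)·10.4^4/4! = 0.014834
Posterior odds = (P(Z=C)·p_C) / (P(Z=A)·p_A) = (0.36·0.014834) / (0.27·0.0902235) = 0.00534026 / 0.0243604 ≈ 0.2192

0.2192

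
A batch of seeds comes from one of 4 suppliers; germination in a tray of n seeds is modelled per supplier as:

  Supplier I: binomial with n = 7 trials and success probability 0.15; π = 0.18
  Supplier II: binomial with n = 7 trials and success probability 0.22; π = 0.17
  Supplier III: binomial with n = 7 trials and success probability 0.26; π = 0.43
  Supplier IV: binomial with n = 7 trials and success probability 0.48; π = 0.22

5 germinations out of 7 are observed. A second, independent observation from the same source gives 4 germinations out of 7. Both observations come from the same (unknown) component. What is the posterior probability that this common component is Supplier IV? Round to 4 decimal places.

0.9512

P(component k | x) = P(Z=k)·f_k(x) / marginal(x), where marginal(x) = Σ_j P(Z=j)·f_j(x).
Since both observations come from the same component, the likelihood for component k is f_k(x₁)·f_k(x₂).
  p_I = [C(7,5)·0.15^5·0.85^2 = 21·7.59375e-05·0.7225 = 0.00115216] × [0.0108815] = 1.25373e-05
  p_II = [C(7,5)·0.22^5·0.78^2 = 21·0.000515363·0.6084 = 0.00658449] × [0.0389083] = 0.000256191
  p_III = [C(7,5)·0.26^5·0.74^2 = 21·0.00118814·0.5476 = 0.0136631] × [0.0648122] = 0.000885536
  p_IV = [C(7,5)·0.48^5·0.52^2 = 21·0.0254804·0.2704 = 0.144688] × [0.261242] = 0.0377986
Unnormalised posteriors:
  P(Z=I)·p_I = 0.18 × 1.25373e-05 = 2.25671e-06
  P(Z=II)·p_II = 0.17 × 0.000256191 = 4.35525e-05
  P(Z=III)·p_III = 0.43 × 0.000885536 = 0.00038078
  P(Z=IV)·p_IV = 0.22 × 0.0377986 = 0.00831568
Evidence: 2.25671e-06 + 4.35525e-05 + 0.00038078 + 0.00831568 = 0.00874227
Responsibility of Supplier IV: 0.00831568 / 0.00874227 ≈ 0.9512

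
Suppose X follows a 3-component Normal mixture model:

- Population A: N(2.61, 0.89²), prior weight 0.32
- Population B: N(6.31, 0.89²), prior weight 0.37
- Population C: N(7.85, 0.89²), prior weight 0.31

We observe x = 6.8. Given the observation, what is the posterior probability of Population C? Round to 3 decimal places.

By Bayes' theorem, P(k | x) = w_k f_k(x) / Σ_j w_j f_j(x).
Evaluate each component's likelihood at the observed value:
  f_A = 6.89715e-06
  f_B = 0.385211
  f_C = 0.223501
Weight by the priors:
  w_A·f_A = 0.32 × 6.89715e-06 = 2.20709e-06
  w_B·f_B = 0.37 × 0.385211 = 0.142528
  w_C·f_C = 0.31 × 0.223501 = 0.0692853
Normaliser: 2.20709e-06 + 0.142528 + 0.0692853 = 0.211816
P(Population C | data) ≈ 0.327

0.327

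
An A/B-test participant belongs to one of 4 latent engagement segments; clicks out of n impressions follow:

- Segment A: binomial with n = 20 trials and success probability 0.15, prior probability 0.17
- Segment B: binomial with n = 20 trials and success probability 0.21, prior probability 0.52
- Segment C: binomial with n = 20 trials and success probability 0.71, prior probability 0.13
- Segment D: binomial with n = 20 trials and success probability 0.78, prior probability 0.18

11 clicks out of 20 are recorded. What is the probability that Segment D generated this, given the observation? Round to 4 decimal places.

P(component k | x) = w_k·f_k(x) / marginal(x), where marginal(x) = Σ_j w_j·f_j(x).
Binomial probabilities:
  f_A = 3.36496e-05
  f_B = 0.000705118
  f_C = 0.0563157
  f_D = 0.0131841
Weight by the priors:
  w_A·f_A = 0.17 × 3.36496e-05 = 5.72043e-06
  w_B·f_B = 0.52 × 0.000705118 = 0.000366661
  w_C·f_C = 0.13 × 0.0563157 = 0.00732104
  w_D·f_D = 0.18 × 0.0131841 = 0.00237314
Evidence: 5.72043e-06 + 0.000366661 + 0.00732104 + 0.00237314 = 0.0100666
P(Segment D | data) = 0.00237314 / 0.0100666 ≈ 0.2357

0.2357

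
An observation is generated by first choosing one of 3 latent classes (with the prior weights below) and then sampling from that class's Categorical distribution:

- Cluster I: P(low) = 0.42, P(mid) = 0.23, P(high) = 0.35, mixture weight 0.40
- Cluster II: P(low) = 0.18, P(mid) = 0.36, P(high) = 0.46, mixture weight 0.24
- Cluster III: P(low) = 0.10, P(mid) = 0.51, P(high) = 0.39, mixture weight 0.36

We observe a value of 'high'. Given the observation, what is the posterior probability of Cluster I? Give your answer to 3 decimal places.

0.358

P(component k | x) = w_k·f_k(x) / marginal(x), where marginal(x) = Σ_j w_j·f_j(x).
Categorical probabilities:
  L_I = 0.35
  L_II = 0.46
  L_III = 0.39
Multiply by the mixture weights:
  w_I·L_I = 0.40 × 0.35 = 0.14
  w_II·L_II = 0.24 × 0.46 = 0.1104
  w_III·L_III = 0.36 × 0.39 = 0.1404
Normaliser: 0.14 + 0.1104 + 0.1404 = 0.3908
Responsibility of Cluster I: 0.14 / 0.3908 ≈ 0.358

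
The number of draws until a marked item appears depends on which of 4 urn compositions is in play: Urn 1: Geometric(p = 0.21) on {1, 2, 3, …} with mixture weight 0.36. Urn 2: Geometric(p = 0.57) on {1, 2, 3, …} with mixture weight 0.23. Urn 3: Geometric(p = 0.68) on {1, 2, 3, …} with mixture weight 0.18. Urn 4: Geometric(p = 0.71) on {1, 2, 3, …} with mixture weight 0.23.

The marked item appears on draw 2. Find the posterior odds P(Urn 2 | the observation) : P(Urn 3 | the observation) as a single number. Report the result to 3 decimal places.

Since P(k|x) ∝ w_k f_k(x), the posterior odds are w_i f_i(x) / (w_j f_j(x)).
Component likelihoods at x = 2:
  f_1 = 0.1659
  f_2 = 0.2451
  f_3 = 0.2176
  f_4 = 0.2059
0.056373 / 0.039168 ≈ 1.439

1.439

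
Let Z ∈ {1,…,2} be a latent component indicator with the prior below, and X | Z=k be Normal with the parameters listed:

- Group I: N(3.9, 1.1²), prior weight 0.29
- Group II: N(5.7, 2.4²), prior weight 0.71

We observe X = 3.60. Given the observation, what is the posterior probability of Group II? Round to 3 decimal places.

Posterior ∝ prior × likelihood, so P(k | x) ∝ P(Z=k) f_k(x); normalise over all components.
Normal densities:
  L_I = (1/(1.1·√(2π)))·exp(−(3.60−3.9)²/(2·1.1²)) = 0.362675·exp(-0.03719) = 0.349435
  L_II = (1/(2.4·√(2π)))·exp(−(3.60−5.7)²/(2·2.4²)) = 0.166226·exp(-0.38281) = 0.113356
Unnormalised posteriors:
  P(Z=I)·L_I = 0.29 × 0.349435 = 0.101336
  P(Z=II)·L_II = 0.71 × 0.113356 = 0.0804829
Normaliser: 0.101336 + 0.0804829 = 0.181819
P(Group II | data) ≈ 0.443

0.443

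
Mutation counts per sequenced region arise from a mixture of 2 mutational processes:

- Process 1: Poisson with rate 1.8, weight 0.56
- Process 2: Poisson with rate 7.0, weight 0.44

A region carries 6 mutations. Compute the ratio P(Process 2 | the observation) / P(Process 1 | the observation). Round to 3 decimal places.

14.993

Since P(k|x) ∝ π_k f_k(x), the posterior odds are π_i f_i(x) / (π_j f_j(x)).
Poisson probabilities:
  f_1 = 0.00780859
  f_2 = 0.149003
Odds = (0.44/0.56) × (0.149003/0.00780859) = 0.785714 × 19.0819 ≈ 14.993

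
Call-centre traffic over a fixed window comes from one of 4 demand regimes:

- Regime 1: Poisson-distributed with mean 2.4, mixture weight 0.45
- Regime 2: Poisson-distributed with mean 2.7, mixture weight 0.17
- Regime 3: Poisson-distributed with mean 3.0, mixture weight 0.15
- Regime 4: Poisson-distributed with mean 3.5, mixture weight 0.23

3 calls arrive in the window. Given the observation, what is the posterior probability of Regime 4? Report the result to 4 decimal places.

0.2311

Apply Bayes' rule: the posterior for each component is proportional to its prior times its likelihood at x.
Component likelihoods at x = 3 calls:
  f_1 = e^(−2.4)·2.4^3/3! = 0.209014
  f_2 = e^(−2.7)·2.7^3/3! = 0.220468
  f_3 = e^(−3.0)·3.0^3/3! = 0.224042
  f_4 = e^(−3.5)·3.5^3/3! = 0.215785
Unnormalised posteriors:
  w_1·f_1 = 0.45 × 0.209014 = 0.0940564
  w_2·f_2 = 0.17 × 0.220468 = 0.0374795
  w_3·f_3 = 0.15 × 0.224042 = 0.0336063
  w_4·f_4 = 0.23 × 0.215785 = 0.0496307
Sum: 0.0940564 + 0.0374795 + 0.0336063 + 0.0496307 = 0.214773
P(Regime 4 | x) = 0.0496307 / 0.214773 ≈ 0.2311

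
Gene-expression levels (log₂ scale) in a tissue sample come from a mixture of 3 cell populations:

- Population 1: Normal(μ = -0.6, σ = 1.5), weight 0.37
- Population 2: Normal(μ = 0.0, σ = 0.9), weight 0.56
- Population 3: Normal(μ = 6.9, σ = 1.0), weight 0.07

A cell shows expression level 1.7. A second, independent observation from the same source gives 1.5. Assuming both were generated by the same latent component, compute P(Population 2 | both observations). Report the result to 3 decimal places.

0.603

P(component k | x) = P(Z=k)·f_k(x) / marginal(x), where marginal(x) = Σ_j P(Z=j)·f_j(x).
Since both observations come from the same component, the likelihood for component k is f_k(x₁)·f_k(x₂).
  p_1 = [(1/(1.5·√(2π)))·exp(−(1.7−-0.6)²/(2·1.5²)) = 0.265962·exp(-1.17556) = 0.0820883] × [0.0998183] = 0.00819392
  p_2 = [(1/(0.9·√(2π)))·exp(−(1.7−0.0)²/(2·0.9²)) = 0.443269·exp(-1.78395) = 0.0744574] × [0.11053] = 0.00822978
  p_3 = [(1/(1.0·√(2π)))·exp(−(1.7−6.9)²/(2·1.0²)) = 0.398942·exp(-13.52000) = 5.36104e-07] × [1.85736e-07] = 9.95738e-14
Weight by the priors:
  P(Z=1)·p_1 = 0.37 × 0.00819392 = 0.00303175
  P(Z=2)·p_2 = 0.56 × 0.00822978 = 0.00460868
  P(Z=3)·p_3 = 0.07 × 9.95738e-14 = 6.97017e-15
Denominator: 0.00303175 + 0.00460868 + 6.97017e-15 = 0.00764043
P(Population 2 | x₁,x₂) ≈ 0.603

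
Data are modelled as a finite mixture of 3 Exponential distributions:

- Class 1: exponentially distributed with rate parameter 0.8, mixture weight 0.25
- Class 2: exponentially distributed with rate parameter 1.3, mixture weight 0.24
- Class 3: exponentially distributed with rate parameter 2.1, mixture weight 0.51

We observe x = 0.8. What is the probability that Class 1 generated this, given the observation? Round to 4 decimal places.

By Bayes' theorem, P(k | x) = π_k f_k(x) / Σ_j π_j f_j(x).
Evaluate each component's likelihood at the observed value:
  f_1 = 0.421834
  f_2 = 0.459491
  f_3 = 0.391385
Weight by the priors:
  π_1·f_1 = 0.25 × 0.421834 = 0.105458
  π_2·f_2 = 0.24 × 0.459491 = 0.110278
  π_3·f_3 = 0.51 × 0.391385 = 0.199607
Evidence: 0.105458 + 0.110278 + 0.199607 = 0.415343
P(Class 1 | data) ≈ 0.2539

0.2539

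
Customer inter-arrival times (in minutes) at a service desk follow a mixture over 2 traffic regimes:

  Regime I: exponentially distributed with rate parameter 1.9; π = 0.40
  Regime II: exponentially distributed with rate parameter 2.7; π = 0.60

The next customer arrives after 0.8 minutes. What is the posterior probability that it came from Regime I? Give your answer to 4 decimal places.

The responsibility of component k is π_k f_k(x) divided by Σ_j π_j f_j(x).
Exponential densities:
  f_I = 0.415553
  f_II = 0.311378
Prior × likelihood for each component:
  π_I·f_I = 0.40 × 0.415553 = 0.166221
  π_II·f_II = 0.60 × 0.311378 = 0.186827
Normaliser: 0.166221 + 0.186827 = 0.353048
P(Regime I | the observation) = 0.166221 / 0.353048 ≈ 0.4708

0.4708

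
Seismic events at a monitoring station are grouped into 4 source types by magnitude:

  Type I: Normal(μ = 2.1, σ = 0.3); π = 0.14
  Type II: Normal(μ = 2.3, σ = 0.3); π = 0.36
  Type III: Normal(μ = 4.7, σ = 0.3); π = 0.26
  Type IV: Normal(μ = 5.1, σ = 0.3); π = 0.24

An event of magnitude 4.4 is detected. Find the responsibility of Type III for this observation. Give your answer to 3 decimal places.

Apply Bayes' rule: the posterior for each component is proportional to its prior times its likelihood at x.
Component likelihoods at x = 4.4:
  p_I = 2.29275e-13
  p_II = 3.04491e-11
  p_III = 0.806569
  p_IV = 0.0874063
Unnormalised posteriors:
  π_I·p_I = 0.14 × 2.29275e-13 = 3.20985e-14
  π_II·p_II = 0.36 × 3.04491e-11 = 1.09617e-11
  π_III·p_III = 0.26 × 0.806569 = 0.209708
  π_IV·p_IV = 0.24 × 0.0874063 = 0.0209775
Marginal: 3.20985e-14 + 1.09617e-11 + 0.209708 + 0.0209775 = 0.230685
So the posterior for Type III is 0.209708 / 0.230685 ≈ 0.909.

0.909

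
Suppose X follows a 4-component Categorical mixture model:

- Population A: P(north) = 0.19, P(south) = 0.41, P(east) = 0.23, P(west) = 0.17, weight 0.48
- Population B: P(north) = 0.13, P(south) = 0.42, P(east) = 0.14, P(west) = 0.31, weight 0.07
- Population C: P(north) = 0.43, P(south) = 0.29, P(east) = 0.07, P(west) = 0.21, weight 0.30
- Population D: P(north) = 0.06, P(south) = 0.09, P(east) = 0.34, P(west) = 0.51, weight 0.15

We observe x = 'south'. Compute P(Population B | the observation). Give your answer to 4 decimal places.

0.0900

Posterior ∝ prior × likelihood, so P(k | x) ∝ π_k f_k(x); normalise over all components.
Component likelihoods at x = 'south':
  p_A = P(south | comp) = 0.41
  p_B = P(south | comp) = 0.42
  p_C = P(south | comp) = 0.29
  p_D = P(south | comp) = 0.09
Prior × likelihood for each component:
  π_A·p_A = 0.48 × 0.41 = 0.1968
  π_B·p_B = 0.07 × 0.42 = 0.0294
  π_C·p_C = 0.30 × 0.29 = 0.087
  π_D·p_D = 0.15 × 0.09 = 0.0135
Denominator: 0.1968 + 0.0294 + 0.087 + 0.0135 = 0.3267
So the posterior for Population B is 0.0294 / 0.3267 ≈ 0.0900.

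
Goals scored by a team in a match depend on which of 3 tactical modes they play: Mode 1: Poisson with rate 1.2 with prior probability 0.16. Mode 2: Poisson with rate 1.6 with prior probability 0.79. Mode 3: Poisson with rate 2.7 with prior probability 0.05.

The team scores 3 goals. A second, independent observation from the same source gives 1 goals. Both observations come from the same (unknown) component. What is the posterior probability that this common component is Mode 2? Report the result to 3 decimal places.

0.834

The responsibility of component k is w_k f_k(x) divided by Σ_j w_j f_j(x).
Since both observations come from the same component, the likelihood for component k is f_k(x₁)·f_k(x₂).
  L_1 = [0.0867439] × [0.361433] = 0.0313521
  L_2 = [0.137828] × [0.323034] = 0.0445232
  L_3 = [0.220468] × [0.181455] = 0.0400049
Weight by the priors:
  w_1·L_1 = 0.16 × 0.0313521 = 0.00501634
  w_2·L_2 = 0.79 × 0.0445232 = 0.0351733
  w_3·L_3 = 0.05 × 0.0400049 = 0.00200025
Normaliser: 0.00501634 + 0.0351733 + 0.00200025 = 0.0421899
P(Mode 2 | x) ≈ 0.834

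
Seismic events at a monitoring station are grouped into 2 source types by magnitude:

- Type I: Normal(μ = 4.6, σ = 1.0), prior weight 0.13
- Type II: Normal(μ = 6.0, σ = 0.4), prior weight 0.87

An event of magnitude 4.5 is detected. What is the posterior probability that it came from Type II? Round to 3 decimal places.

0.015

Apply Bayes' rule: the posterior for each component is proportional to its prior times its likelihood at x.
Normal densities:
  L_I = 0.396953
  L_II = 0.000881489
Prior × likelihood for each component:
  π_I·L_I = 0.13 × 0.396953 = 0.0516038
  π_II·L_II = 0.87 × 0.000881489 = 0.000766896
Denominator: 0.0516038 + 0.000766896 = 0.0523707
P(Type II | data) = 0.000766896 / 0.0523707 ≈ 0.015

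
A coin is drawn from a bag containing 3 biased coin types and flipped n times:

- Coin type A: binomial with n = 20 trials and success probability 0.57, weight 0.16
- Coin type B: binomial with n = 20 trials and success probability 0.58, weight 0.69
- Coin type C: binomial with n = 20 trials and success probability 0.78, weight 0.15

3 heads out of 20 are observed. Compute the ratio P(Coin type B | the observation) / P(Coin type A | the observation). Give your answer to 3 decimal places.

3.046

Only the two components matter; the odds are (π_i f_i(x)) / (π_j f_j(x)).
Component likelihoods at x = 3 heads out of 20:
  L_A = 0.00012402
  L_B = 8.75844e-05
  L_C = 3.58405e-09
6.04332e-05 / 1.98433e-05 ≈ 3.046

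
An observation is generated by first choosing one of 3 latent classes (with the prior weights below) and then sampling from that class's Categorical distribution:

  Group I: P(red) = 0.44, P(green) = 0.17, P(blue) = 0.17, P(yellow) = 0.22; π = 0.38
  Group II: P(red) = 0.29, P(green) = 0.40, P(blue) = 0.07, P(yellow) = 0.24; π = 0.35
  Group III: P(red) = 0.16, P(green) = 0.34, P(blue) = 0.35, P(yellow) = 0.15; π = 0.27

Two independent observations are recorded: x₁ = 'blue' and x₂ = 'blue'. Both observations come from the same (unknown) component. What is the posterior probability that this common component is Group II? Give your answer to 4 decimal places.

0.0375

By Bayes' theorem, P(k | x) = P(Z=k) f_k(x) / Σ_j P(Z=j) f_j(x).
Since both observations come from the same component, the likelihood for component k is f_k(x₁)·f_k(x₂).
  f_I = [P(blue | comp) = 0.17] × [0.17] = 0.0289
  f_II = [P(blue | comp) = 0.07] × [0.07] = 0.0049
  f_III = [P(blue | comp) = 0.35] × [0.35] = 0.1225
Multiply by the mixture weights:
  P(Z=I)·f_I = 0.38 × 0.0289 = 0.010982
  P(Z=II)·f_II = 0.35 × 0.0049 = 0.001715
  P(Z=III)·f_III = 0.27 × 0.1225 = 0.033075
Marginal: 0.010982 + 0.001715 + 0.033075 = 0.045772
So the posterior for Group II is 0.001715 / 0.045772 ≈ 0.0375.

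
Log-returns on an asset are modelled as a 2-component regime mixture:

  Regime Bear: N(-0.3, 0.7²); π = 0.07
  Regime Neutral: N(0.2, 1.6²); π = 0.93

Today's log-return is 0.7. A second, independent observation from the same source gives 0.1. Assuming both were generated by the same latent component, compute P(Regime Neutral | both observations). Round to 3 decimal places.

0.888

P(component k | x) = π_k·f_k(x) / marginal(x), where marginal(x) = Σ_j π_j·f_j(x).
Since both observations come from the same component, the likelihood for component k is f_k(x₁)·f_k(x₂).
  p_Bear = [(1/(0.7·√(2π)))·exp(−(0.7−-0.3)²/(2·0.7²)) = 0.569918·exp(-1.02041) = 0.205426] × [0.484068] = 0.09944
  p_Neutral = [(1/(1.6·√(2π)))·exp(−(0.7−0.2)²/(2·1.6²)) = 0.249339·exp(-0.04883) = 0.237457] × [0.248852] = 0.0590917
Multiply by the mixture weights:
  π_Bear·p_Bear = 0.07 × 0.09944 = 0.0069608
  π_Neutral·p_Neutral = 0.93 × 0.0590917 = 0.0549552
Marginal: 0.0069608 + 0.0549552 = 0.061916
P(Regime Neutral | data) ≈ 0.888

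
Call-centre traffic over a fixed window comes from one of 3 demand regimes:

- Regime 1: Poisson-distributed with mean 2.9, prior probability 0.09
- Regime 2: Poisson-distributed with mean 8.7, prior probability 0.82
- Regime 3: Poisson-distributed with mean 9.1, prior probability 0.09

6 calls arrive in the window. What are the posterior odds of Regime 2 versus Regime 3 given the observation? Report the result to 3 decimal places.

The posterior odds equal the prior odds times the likelihood ratio: (π_i/π_j)·(f_i(x)/f_j(x)).
Component likelihoods at x = 6 calls:
  p_1 = e^(−2.9)·2.9^6/6! = 0.0454571
  p_2 = e^(−8.7)·8.7^6/6! = 0.100328
  p_3 = e^(−9.1)·9.1^6/6! = 0.0880716
Posterior odds = (π_2·p_2) / (π_3·p_3) = (0.82·0.100328) / (0.09·0.0880716) = 0.0822687 / 0.00792645 ≈ 10.379

10.379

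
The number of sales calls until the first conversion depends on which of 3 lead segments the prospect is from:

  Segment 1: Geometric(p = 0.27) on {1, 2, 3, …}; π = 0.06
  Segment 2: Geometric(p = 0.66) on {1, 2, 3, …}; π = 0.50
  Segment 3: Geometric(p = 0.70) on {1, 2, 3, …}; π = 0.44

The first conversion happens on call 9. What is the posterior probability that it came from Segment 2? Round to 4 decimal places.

0.0425

P(component k | x) = w_k·f_k(x) / marginal(x), where marginal(x) = Σ_j w_j·f_j(x).
Component likelihoods at x = 9:
  p_1 = 0.0217744
  p_2 = 0.000117862
  p_3 = 4.5927e-05
Unnormalised posteriors:
  w_1·p_1 = 0.06 × 0.0217744 = 0.00130647
  w_2·p_2 = 0.50 × 0.000117862 = 5.89312e-05
  w_3·p_3 = 0.44 × 4.5927e-05 = 2.02079e-05
Sum: 0.00130647 + 5.89312e-05 + 2.02079e-05 = 0.0013856
Responsibility of Segment 2: 5.89312e-05 / 0.0013856 ≈ 0.0425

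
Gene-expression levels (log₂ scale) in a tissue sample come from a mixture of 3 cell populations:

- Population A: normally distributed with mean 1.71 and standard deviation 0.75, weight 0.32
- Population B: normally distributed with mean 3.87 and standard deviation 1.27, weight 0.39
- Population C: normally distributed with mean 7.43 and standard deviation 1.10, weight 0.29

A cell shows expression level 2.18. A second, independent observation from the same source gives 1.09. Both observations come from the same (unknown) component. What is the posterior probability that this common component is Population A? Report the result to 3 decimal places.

Posterior ∝ prior × likelihood, so P(k | x) ∝ π_k f_k(x); normalise over all components.
Since both observations come from the same component, the likelihood for component k is f_k(x₁)·f_k(x₂).
  L_A = [(1/(0.75·√(2π)))·exp(−(2.18−1.71)²/(2·0.75²)) = 0.531923·exp(-0.19636) = 0.437092] × [0.377968] = 0.165207
  L_B = [(1/(1.27·√(2π)))·exp(−(2.18−3.87)²/(2·1.27²)) = 0.314128·exp(-0.88539) = 0.129594] × [0.0286167] = 0.00370856
  L_C = [(1/(1.10·√(2π)))·exp(−(2.18−7.43)²/(2·1.10²)) = 0.362675·exp(-11.38946) = 4.10333e-06] × [2.21816e-08] = 9.10186e-14
Weight by the priors:
  π_A·L_A = 0.32 × 0.165207 = 0.0528662
  π_B·L_B = 0.39 × 0.00370856 = 0.00144634
  π_C·L_C = 0.29 × 9.10186e-14 = 2.63954e-14
Sum: 0.0528662 + 0.00144634 + 2.63954e-14 = 0.0543125
So the posterior for Population A is 0.0528662 / 0.0543125 ≈ 0.973.

0.973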